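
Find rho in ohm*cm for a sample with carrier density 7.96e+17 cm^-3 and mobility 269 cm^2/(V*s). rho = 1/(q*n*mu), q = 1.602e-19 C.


Step 1: sigma = q * n * mu = 1.602e-19 * 7.96e+17 * 269 = 3.43027e+01 S/cm
Step 2: rho = 1 / sigma = 1 / 3.43027e+01 = 0.02915 ohm*cm

0.02915


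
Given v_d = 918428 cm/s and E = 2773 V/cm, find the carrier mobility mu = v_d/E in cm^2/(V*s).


Step 1: mu = v_d / E
Step 2: mu = 918428 / 2773
Step 3: mu = 331.2 cm^2/(V*s)

331.2


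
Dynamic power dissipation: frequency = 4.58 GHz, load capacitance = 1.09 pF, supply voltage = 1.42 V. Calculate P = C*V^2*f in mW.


Step 1: V^2 = 1.42^2 = 2.0164 V^2
Step 2: P = C*V^2*f = 1.09e-12 F * 2.0164 * 4.58e9 Hz
Step 3: P = 1.006627208e-02 W
Step 4: P = 10.066 mW

10.066


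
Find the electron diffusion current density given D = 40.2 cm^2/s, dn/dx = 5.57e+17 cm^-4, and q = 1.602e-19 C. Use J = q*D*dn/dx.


Step 1: J = q * D * (dn/dx)
Step 2: J = 1.602e-19 * 40.2 * 5.57e+17
Step 3: J = 3.59e+00 A/cm^2

3.59e+00


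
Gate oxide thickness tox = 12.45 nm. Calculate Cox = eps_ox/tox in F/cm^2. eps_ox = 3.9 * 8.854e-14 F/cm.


Step 1: eps_ox = 3.9 * 8.854e-14 = 3.45306e-13 F/cm
Step 2: tox in cm = 12.45 nm * 1e-7 = 1.2450e-06 cm
Step 3: Cox = 3.45306e-13 / 1.2450e-06 = 2.77e-07 F/cm^2

2.77e-07


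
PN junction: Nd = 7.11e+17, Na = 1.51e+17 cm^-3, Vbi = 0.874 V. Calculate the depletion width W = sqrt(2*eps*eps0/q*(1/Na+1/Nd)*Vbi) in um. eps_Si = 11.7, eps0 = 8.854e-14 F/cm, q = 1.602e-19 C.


Step 1: 1/Na + 1/Nd = 1/1.51e+17 + 1/7.11e+17 = 8.02899e-18
Step 2: 2*eps*eps0/q = 2*11.7*8.854e-14/1.602e-19 = 1.293281e+07
Step 3: W^2 = 1.293281e+07 * 8.02899e-18 * 0.874 = 9.07539e-11
Step 4: W = sqrt(9.07539e-11) = 9.526e-06 cm = 0.09526 um

0.09526


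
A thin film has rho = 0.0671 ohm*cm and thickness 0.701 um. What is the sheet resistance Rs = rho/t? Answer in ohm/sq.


Step 1: Convert thickness to cm: t = 0.701 um = 7.0100e-05 cm
Step 2: Rs = rho / t = 0.0671 / 7.0100e-05
Step 3: Rs = 957.2 ohm/sq

957.2


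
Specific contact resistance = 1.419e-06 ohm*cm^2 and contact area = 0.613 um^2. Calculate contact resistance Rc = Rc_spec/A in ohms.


Step 1: Convert area to cm^2: 0.613 um^2 = 6.1300e-09 cm^2
Step 2: Rc = Rc_spec / A = 1.419e-06 / 6.1300e-09
Step 3: Rc = 2.31e+02 ohms

2.31e+02


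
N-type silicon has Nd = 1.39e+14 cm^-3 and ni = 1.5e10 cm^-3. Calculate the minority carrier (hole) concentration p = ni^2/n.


Step 1: Since Nd >> ni, n ≈ Nd = 1.39e+14 cm^-3
Step 2: p = ni^2 / n = (1.5e10)^2 / 1.39e+14
Step 3: p = 2.25e20 / 1.39e+14 = 1.62e+06 cm^-3

1.62e+06


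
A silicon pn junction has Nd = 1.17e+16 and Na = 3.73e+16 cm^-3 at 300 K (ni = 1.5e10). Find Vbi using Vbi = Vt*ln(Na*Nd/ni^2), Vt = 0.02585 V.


Step 1: Compute Na*Nd/ni^2 = 3.73e+16 * 1.17e+16 / (1.5e10)^2 = 1.9396e+12
Step 2: ln(1.9396e+12) = 28.2935
Step 3: Vbi = 0.02585 * 28.2935 = 0.731 V

0.731


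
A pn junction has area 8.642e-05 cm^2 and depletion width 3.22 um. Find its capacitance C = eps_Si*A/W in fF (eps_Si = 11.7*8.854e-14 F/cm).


Step 1: eps_Si = 11.7 * 8.854e-14 = 1.035918e-12 F/cm
Step 2: W in cm = 3.22 * 1e-4 = 3.22e-04 cm
Step 3: C = 1.035918e-12 * 8.642e-05 / 3.22e-04 = 2.780249e-13 F
Step 4: C = 278.02 fF

278.02


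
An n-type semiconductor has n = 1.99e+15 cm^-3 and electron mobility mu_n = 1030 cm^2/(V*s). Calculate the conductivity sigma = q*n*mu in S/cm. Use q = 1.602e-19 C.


Step 1: sigma = q * n * mu
Step 2: sigma = 1.602e-19 * 1.99e+15 * 1030
Step 3: sigma = 3.284e-01 S/cm

3.284e-01


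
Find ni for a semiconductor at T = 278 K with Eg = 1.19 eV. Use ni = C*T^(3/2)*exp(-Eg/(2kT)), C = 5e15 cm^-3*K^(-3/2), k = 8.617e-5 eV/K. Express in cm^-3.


Step 1: Compute kT = 8.617e-5 * 278 = 0.02395526 eV
Step 2: Exponent = -Eg/(2kT) = -1.19/(2*0.02395526) = -24.83797
Step 3: T^(3/2) = 278^1.5 = 4635.19
Step 4: ni = 5e15 * 4635.19 * exp(-24.83797) = 3.78e+08 cm^-3

3.78e+08


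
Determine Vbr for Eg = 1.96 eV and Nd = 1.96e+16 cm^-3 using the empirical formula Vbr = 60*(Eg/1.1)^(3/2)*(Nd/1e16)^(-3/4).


Step 1: Eg/1.1 = 1.96/1.1 = 1.781818
Step 2: (Eg/1.1)^1.5 = 1.781818^1.5 = 2.378455
Step 3: (Nd/1e16)^(-0.75) = (1.96)^(-0.75) = 0.603682
Step 4: Vbr = 60 * 2.378455 * 0.603682 = 86.1 V

86.1


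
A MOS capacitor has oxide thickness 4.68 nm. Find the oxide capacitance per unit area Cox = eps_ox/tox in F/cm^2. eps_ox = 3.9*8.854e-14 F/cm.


Step 1: eps_ox = 3.9 * 8.854e-14 = 3.45306e-13 F/cm
Step 2: tox in cm = 4.68 nm * 1e-7 = 4.6800e-07 cm
Step 3: Cox = 3.45306e-13 / 4.6800e-07 = 7.38e-07 F/cm^2

7.38e-07


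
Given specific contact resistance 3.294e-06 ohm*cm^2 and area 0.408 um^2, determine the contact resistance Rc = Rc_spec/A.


Step 1: Convert area to cm^2: 0.408 um^2 = 4.0800e-09 cm^2
Step 2: Rc = Rc_spec / A = 3.294e-06 / 4.0800e-09
Step 3: Rc = 8.07e+02 ohms

8.07e+02


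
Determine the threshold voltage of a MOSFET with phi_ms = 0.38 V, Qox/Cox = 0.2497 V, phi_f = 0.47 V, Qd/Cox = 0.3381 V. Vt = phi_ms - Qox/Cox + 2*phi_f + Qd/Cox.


Step 1: Vt = phi_ms - Qox/Cox + 2*phi_f + Qd/Cox
Step 2: Vt = 0.38 - 0.2497 + 2*0.47 + 0.3381
Step 3: Vt = 0.38 - 0.2497 + 0.94 + 0.3381
Step 4: Vt = 1.4084 V

1.4084


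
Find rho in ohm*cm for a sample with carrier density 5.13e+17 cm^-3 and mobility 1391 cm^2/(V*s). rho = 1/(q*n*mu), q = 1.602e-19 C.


Step 1: sigma = q * n * mu = 1.602e-19 * 5.13e+17 * 1391 = 1.14316e+02 S/cm
Step 2: rho = 1 / sigma = 1 / 1.14316e+02 = 0.008748 ohm*cm

0.008748


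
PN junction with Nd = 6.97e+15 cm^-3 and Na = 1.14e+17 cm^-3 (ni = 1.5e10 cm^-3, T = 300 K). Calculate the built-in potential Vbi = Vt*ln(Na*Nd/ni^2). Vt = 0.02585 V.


Step 1: Compute Na*Nd/ni^2 = 1.14e+17 * 6.97e+15 / (1.5e10)^2 = 3.5315e+12
Step 2: ln(3.5315e+12) = 28.8927
Step 3: Vbi = 0.02585 * 28.8927 = 0.747 V

0.747


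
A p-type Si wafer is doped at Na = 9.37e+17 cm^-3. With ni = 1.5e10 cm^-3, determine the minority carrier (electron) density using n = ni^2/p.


Step 1: Majority hole concentration p ≈ Na = 9.37e+17 cm^-3
Step 2: n = ni^2 / Na = (1.5e10)^2 / 9.37e+17
Step 3: n = 2.40e+02 cm^-3

2.40e+02


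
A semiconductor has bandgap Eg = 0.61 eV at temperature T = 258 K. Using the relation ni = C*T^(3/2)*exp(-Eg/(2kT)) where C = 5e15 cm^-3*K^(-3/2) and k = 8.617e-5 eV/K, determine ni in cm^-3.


Step 1: Compute kT = 8.617e-5 * 258 = 0.02223186 eV
Step 2: Exponent = -Eg/(2kT) = -0.61/(2*0.02223186) = -13.71905
Step 3: T^(3/2) = 258^1.5 = 4144.09
Step 4: ni = 5e15 * 4144.09 * exp(-13.71905) = 2.28e+13 cm^-3

2.28e+13


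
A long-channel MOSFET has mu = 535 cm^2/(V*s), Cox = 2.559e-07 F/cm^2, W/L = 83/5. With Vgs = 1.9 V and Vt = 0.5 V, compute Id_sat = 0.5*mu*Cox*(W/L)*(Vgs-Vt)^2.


Step 1: Overdrive voltage Vov = Vgs - Vt = 1.9 - 0.5 = 1.4 V
Step 2: W/L = 83/5 = 16.6
Step 3: Id = 0.5 * 535 * 2.559e-07 * 16.6 * 1.4^2
Step 4: Id = 2.23e-03 A

2.23e-03


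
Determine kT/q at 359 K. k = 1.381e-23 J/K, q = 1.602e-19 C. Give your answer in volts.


Step 1: kT = 1.381e-23 * 359 = 4.95779e-21 J
Step 2: Vt = kT/q = 4.95779e-21 / 1.602e-19
Step 3: Vt = 0.03095 V

0.03095


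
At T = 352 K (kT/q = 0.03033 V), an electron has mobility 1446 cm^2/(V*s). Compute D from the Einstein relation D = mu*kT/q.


Step 1: D = mu * (kT/q)
Step 2: D = 1446 * 0.03033
Step 3: D = 43.86 cm^2/s

43.86


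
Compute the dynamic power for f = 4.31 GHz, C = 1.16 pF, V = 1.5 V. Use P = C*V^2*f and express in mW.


Step 1: V^2 = 1.5^2 = 2.25 V^2
Step 2: P = C*V^2*f = 1.16e-12 F * 2.25 * 4.31e9 Hz
Step 3: P = 1.12491e-02 W
Step 4: P = 11.249 mW

11.249


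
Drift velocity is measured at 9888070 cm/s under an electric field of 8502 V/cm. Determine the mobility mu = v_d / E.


Step 1: mu = v_d / E
Step 2: mu = 9888070 / 8502
Step 3: mu = 1163.03 cm^2/(V*s)

1163.03


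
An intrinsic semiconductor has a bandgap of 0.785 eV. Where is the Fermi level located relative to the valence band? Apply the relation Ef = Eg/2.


Step 1: For an intrinsic semiconductor, the Fermi level sits at midgap.
Step 2: Ef = Eg / 2 = 0.785 / 2 = 0.3925 eV

0.3925


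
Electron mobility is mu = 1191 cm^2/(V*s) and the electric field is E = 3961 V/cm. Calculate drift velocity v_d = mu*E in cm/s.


Step 1: v_d = mu * E
Step 2: v_d = 1191 * 3961 = 4717551
Step 3: v_d = 4.72e+06 cm/s

4.72e+06


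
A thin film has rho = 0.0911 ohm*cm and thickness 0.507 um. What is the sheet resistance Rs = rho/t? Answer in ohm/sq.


Step 1: Convert thickness to cm: t = 0.507 um = 5.0700e-05 cm
Step 2: Rs = rho / t = 0.0911 / 5.0700e-05
Step 3: Rs = 1796.8 ohm/sq

1796.8


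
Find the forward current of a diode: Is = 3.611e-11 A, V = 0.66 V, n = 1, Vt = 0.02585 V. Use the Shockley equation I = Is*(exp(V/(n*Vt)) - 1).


Step 1: V/(n*Vt) = 0.66/(1*0.02585) = 25.5319
Step 2: exp(25.5319) = 1.2256e+11
Step 3: I = 3.611e-11 * (1.2256e+11 - 1) = 4.43e+00 A

4.43e+00


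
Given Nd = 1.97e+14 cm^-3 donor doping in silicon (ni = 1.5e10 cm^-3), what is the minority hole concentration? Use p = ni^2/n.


Step 1: Since Nd >> ni, n ≈ Nd = 1.97e+14 cm^-3
Step 2: p = ni^2 / n = (1.5e10)^2 / 1.97e+14
Step 3: p = 2.25e20 / 1.97e+14 = 1.14e+06 cm^-3

1.14e+06


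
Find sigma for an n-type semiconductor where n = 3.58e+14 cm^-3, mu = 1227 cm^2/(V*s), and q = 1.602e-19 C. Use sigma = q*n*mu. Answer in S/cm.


Step 1: sigma = q * n * mu
Step 2: sigma = 1.602e-19 * 3.58e+14 * 1227
Step 3: sigma = 7.037e-02 S/cm

7.037e-02


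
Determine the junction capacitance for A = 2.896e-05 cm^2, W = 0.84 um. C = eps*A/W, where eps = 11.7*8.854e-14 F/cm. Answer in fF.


Step 1: eps_Si = 11.7 * 8.854e-14 = 1.035918e-12 F/cm
Step 2: W in cm = 0.84 * 1e-4 = 8.40e-05 cm
Step 3: C = 1.035918e-12 * 2.896e-05 / 8.40e-05 = 3.571451e-13 F
Step 4: C = 357.15 fF

357.15


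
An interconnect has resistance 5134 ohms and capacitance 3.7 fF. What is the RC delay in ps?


Step 1: tau = R * C
Step 2: tau = 5134 * 3.7 fF = 5134 * 3.7e-15 F
Step 3: tau = 1.89958e-11 s = 18.9958 ps

18.9958


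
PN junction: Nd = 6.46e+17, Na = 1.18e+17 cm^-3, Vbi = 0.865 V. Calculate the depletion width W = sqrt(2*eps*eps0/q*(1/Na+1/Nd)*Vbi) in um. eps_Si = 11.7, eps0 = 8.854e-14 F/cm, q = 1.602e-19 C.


Step 1: 1/Na + 1/Nd = 1/1.18e+17 + 1/6.46e+17 = 1.00226e-17
Step 2: 2*eps*eps0/q = 2*11.7*8.854e-14/1.602e-19 = 1.293281e+07
Step 3: W^2 = 1.293281e+07 * 1.00226e-17 * 0.865 = 1.12122e-10
Step 4: W = sqrt(1.12122e-10) = 1.059e-05 cm = 0.1059 um

0.1059


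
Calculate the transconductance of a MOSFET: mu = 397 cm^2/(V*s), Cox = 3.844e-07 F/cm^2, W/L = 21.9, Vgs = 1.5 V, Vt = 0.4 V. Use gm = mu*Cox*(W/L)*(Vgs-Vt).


Step 1: Vov = Vgs - Vt = 1.5 - 0.4 = 1.1 V
Step 2: gm = mu * Cox * (W/L) * Vov
Step 3: gm = 397 * 3.844e-07 * 21.9 * 1.1 = 3.68e-03 S

3.68e-03


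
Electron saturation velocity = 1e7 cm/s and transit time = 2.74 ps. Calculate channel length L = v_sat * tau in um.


Step 1: tau in seconds = 2.74 ps * 1e-12 = 2.7400e-12 s
Step 2: L = v_sat * tau = 1e7 * 2.7400e-12 = 2.7400e-05 cm
Step 3: L in um = 2.7400e-05 * 1e4 = 0.274 um

0.274


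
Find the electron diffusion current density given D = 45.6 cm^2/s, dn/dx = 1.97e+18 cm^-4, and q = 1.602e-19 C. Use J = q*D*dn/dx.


Step 1: J = q * D * (dn/dx)
Step 2: J = 1.602e-19 * 45.6 * 1.97e+18
Step 3: J = 1.44e+01 A/cm^2

1.44e+01


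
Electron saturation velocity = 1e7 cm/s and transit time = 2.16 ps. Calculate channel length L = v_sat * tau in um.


Step 1: tau in seconds = 2.16 ps * 1e-12 = 2.1600e-12 s
Step 2: L = v_sat * tau = 1e7 * 2.1600e-12 = 2.1600e-05 cm
Step 3: L in um = 2.1600e-05 * 1e4 = 0.216 um

0.216


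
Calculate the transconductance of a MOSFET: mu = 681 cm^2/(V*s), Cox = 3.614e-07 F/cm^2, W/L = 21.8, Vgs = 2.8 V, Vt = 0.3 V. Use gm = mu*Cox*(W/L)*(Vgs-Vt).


Step 1: Vov = Vgs - Vt = 2.8 - 0.3 = 2.5 V
Step 2: gm = mu * Cox * (W/L) * Vov
Step 3: gm = 681 * 3.614e-07 * 21.8 * 2.5 = 1.34e-02 S

1.34e-02


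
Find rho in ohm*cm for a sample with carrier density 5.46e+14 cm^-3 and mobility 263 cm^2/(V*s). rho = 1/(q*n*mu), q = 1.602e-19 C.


Step 1: sigma = q * n * mu = 1.602e-19 * 5.46e+14 * 263 = 2.30044e-02 S/cm
Step 2: rho = 1 / sigma = 1 / 2.30044e-02 = 43.47 ohm*cm

43.47


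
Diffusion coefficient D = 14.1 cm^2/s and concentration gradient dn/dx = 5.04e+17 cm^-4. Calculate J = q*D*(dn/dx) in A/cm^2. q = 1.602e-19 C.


Step 1: J = q * D * (dn/dx)
Step 2: J = 1.602e-19 * 14.1 * 5.04e+17
Step 3: J = 1.14e+00 A/cm^2

1.14e+00


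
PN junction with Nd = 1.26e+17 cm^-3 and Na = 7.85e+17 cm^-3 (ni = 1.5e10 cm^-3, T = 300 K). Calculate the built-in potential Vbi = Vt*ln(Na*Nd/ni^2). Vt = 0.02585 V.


Step 1: Compute Na*Nd/ni^2 = 7.85e+17 * 1.26e+17 / (1.5e10)^2 = 4.3960e+14
Step 2: ln(4.3960e+14) = 33.7169
Step 3: Vbi = 0.02585 * 33.7169 = 0.872 V

0.872


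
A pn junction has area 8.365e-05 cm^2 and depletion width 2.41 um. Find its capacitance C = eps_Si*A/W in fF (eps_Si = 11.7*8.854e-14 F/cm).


Step 1: eps_Si = 11.7 * 8.854e-14 = 1.035918e-12 F/cm
Step 2: W in cm = 2.41 * 1e-4 = 2.41e-04 cm
Step 3: C = 1.035918e-12 * 8.365e-05 / 2.41e-04 = 3.595624e-13 F
Step 4: C = 359.56 fF

359.56


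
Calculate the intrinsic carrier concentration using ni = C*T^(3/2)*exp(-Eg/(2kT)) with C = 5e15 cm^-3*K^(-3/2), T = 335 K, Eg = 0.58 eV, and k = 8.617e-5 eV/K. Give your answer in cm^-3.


Step 1: Compute kT = 8.617e-5 * 335 = 0.02886695 eV
Step 2: Exponent = -Eg/(2kT) = -0.58/(2*0.02886695) = -10.04609
Step 3: T^(3/2) = 335^1.5 = 6131.51
Step 4: ni = 5e15 * 6131.51 * exp(-10.04609) = 1.33e+15 cm^-3

1.33e+15


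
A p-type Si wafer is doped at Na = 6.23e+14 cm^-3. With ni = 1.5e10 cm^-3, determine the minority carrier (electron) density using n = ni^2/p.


Step 1: Majority hole concentration p ≈ Na = 6.23e+14 cm^-3
Step 2: n = ni^2 / Na = (1.5e10)^2 / 6.23e+14
Step 3: n = 3.61e+05 cm^-3

3.61e+05


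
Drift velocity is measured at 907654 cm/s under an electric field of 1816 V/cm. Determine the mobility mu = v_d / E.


Step 1: mu = v_d / E
Step 2: mu = 907654 / 1816
Step 3: mu = 499.81 cm^2/(V*s)

499.81


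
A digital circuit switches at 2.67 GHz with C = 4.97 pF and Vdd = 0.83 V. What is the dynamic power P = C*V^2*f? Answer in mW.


Step 1: V^2 = 0.83^2 = 0.6889 V^2
Step 2: P = C*V^2*f = 4.97e-12 F * 0.6889 * 2.67e9 Hz
Step 3: P = 9.14163411e-03 W
Step 4: P = 9.142 mW

9.142


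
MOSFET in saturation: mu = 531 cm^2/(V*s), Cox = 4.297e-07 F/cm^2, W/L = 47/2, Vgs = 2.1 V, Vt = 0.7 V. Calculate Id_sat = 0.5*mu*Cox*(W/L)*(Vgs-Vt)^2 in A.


Step 1: Overdrive voltage Vov = Vgs - Vt = 2.1 - 0.7 = 1.4 V
Step 2: W/L = 47/2 = 23.5
Step 3: Id = 0.5 * 531 * 4.297e-07 * 23.5 * 1.4^2
Step 4: Id = 5.25e-03 A

5.25e-03


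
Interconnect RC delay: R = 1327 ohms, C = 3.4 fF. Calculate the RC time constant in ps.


Step 1: tau = R * C
Step 2: tau = 1327 * 3.4 fF = 1327 * 3.4e-15 F
Step 3: tau = 4.5118e-12 s = 4.5118 ps

4.5118


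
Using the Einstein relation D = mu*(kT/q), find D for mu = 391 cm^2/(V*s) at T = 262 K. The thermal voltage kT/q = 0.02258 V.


Step 1: D = mu * (kT/q)
Step 2: D = 391 * 0.02258
Step 3: D = 8.83 cm^2/s

8.83


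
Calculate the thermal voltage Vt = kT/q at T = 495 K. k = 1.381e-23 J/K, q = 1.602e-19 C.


Step 1: kT = 1.381e-23 * 495 = 6.83595e-21 J
Step 2: Vt = kT/q = 6.83595e-21 / 1.602e-19
Step 3: Vt = 0.04267 V

0.04267


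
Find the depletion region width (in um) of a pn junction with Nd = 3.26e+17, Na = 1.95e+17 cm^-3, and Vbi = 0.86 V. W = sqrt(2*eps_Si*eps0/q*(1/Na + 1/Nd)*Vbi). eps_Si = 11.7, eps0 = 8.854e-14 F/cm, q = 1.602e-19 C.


Step 1: 1/Na + 1/Nd = 1/1.95e+17 + 1/3.26e+17 = 8.19569e-18
Step 2: 2*eps*eps0/q = 2*11.7*8.854e-14/1.602e-19 = 1.293281e+07
Step 3: W^2 = 1.293281e+07 * 8.19569e-18 * 0.86 = 9.11542e-11
Step 4: W = sqrt(9.11542e-11) = 9.547e-06 cm = 0.09547 um

0.09547


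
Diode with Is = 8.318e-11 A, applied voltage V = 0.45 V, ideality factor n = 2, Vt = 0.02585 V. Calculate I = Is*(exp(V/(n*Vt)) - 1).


Step 1: V/(n*Vt) = 0.45/(2*0.02585) = 8.7041
Step 2: exp(8.7041) = 6.0276e+03
Step 3: I = 8.318e-11 * (6.0276e+03 - 1) = 5.01e-07 A

5.01e-07


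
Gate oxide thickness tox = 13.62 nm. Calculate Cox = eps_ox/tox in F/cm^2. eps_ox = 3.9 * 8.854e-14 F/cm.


Step 1: eps_ox = 3.9 * 8.854e-14 = 3.45306e-13 F/cm
Step 2: tox in cm = 13.62 nm * 1e-7 = 1.3620e-06 cm
Step 3: Cox = 3.45306e-13 / 1.3620e-06 = 2.54e-07 F/cm^2

2.54e-07


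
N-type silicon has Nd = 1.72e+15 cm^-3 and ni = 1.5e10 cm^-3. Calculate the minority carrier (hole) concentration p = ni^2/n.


Step 1: Since Nd >> ni, n ≈ Nd = 1.72e+15 cm^-3
Step 2: p = ni^2 / n = (1.5e10)^2 / 1.72e+15
Step 3: p = 2.25e20 / 1.72e+15 = 1.31e+05 cm^-3

1.31e+05


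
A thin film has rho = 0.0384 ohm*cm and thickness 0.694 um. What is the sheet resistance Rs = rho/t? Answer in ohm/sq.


Step 1: Convert thickness to cm: t = 0.694 um = 6.9400e-05 cm
Step 2: Rs = rho / t = 0.0384 / 6.9400e-05
Step 3: Rs = 553.3 ohm/sq

553.3


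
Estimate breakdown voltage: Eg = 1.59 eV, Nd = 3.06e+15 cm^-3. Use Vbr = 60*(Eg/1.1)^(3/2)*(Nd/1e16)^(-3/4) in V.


Step 1: Eg/1.1 = 1.59/1.1 = 1.445455
Step 2: (Eg/1.1)^1.5 = 1.445455^1.5 = 1.737828
Step 3: (Nd/1e16)^(-0.75) = (0.306)^(-0.75) = 2.430574
Step 4: Vbr = 60 * 1.737828 * 2.430574 = 253.4 V

253.4


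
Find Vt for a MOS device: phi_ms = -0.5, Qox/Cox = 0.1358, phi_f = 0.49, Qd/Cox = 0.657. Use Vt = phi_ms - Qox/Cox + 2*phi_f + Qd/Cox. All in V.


Step 1: Vt = phi_ms - Qox/Cox + 2*phi_f + Qd/Cox
Step 2: Vt = -0.5 - 0.1358 + 2*0.49 + 0.657
Step 3: Vt = -0.5 - 0.1358 + 0.98 + 0.657
Step 4: Vt = 1.0012 V

1.0012


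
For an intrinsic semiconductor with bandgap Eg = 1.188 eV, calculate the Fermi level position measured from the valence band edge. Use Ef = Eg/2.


Step 1: For an intrinsic semiconductor, the Fermi level sits at midgap.
Step 2: Ef = Eg / 2 = 1.188 / 2 = 0.594 eV

0.594


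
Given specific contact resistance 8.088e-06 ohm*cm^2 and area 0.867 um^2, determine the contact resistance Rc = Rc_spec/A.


Step 1: Convert area to cm^2: 0.867 um^2 = 8.6700e-09 cm^2
Step 2: Rc = Rc_spec / A = 8.088e-06 / 8.6700e-09
Step 3: Rc = 9.33e+02 ohms

9.33e+02


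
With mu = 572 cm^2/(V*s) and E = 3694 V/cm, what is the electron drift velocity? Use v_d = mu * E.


Step 1: v_d = mu * E
Step 2: v_d = 572 * 3694 = 2112968
Step 3: v_d = 2.11e+06 cm/s

2.11e+06


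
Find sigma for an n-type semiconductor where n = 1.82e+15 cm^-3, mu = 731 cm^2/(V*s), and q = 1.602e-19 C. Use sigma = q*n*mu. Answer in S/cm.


Step 1: sigma = q * n * mu
Step 2: sigma = 1.602e-19 * 1.82e+15 * 731
Step 3: sigma = 2.131e-01 S/cm

2.131e-01


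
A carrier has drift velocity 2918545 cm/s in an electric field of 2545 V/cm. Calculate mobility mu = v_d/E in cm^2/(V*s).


Step 1: mu = v_d / E
Step 2: mu = 2918545 / 2545
Step 3: mu = 1146.78 cm^2/(V*s)

1146.78


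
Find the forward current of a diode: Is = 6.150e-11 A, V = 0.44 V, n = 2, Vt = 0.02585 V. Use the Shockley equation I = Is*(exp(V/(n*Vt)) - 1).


Step 1: V/(n*Vt) = 0.44/(2*0.02585) = 8.5106
Step 2: exp(8.5106) = 4.9671e+03
Step 3: I = 6.150e-11 * (4.9671e+03 - 1) = 3.05e-07 A

3.05e-07


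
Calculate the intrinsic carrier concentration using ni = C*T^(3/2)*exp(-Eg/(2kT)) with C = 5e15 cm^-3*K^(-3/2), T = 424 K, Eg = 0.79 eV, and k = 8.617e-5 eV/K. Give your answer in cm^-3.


Step 1: Compute kT = 8.617e-5 * 424 = 0.03653608 eV
Step 2: Exponent = -Eg/(2kT) = -0.79/(2*0.03653608) = -10.81123
Step 3: T^(3/2) = 424^1.5 = 8730.69
Step 4: ni = 5e15 * 8730.69 * exp(-10.81123) = 8.81e+14 cm^-3

8.81e+14


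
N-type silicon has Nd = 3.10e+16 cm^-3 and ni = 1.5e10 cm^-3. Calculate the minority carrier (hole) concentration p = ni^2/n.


Step 1: Since Nd >> ni, n ≈ Nd = 3.10e+16 cm^-3
Step 2: p = ni^2 / n = (1.5e10)^2 / 3.10e+16
Step 3: p = 2.25e20 / 3.10e+16 = 7.26e+03 cm^-3

7.26e+03


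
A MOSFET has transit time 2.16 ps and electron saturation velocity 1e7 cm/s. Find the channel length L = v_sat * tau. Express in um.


Step 1: tau in seconds = 2.16 ps * 1e-12 = 2.1600e-12 s
Step 2: L = v_sat * tau = 1e7 * 2.1600e-12 = 2.1600e-05 cm
Step 3: L in um = 2.1600e-05 * 1e4 = 0.216 um

0.216


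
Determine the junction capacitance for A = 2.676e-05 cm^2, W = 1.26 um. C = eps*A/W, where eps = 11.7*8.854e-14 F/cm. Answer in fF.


Step 1: eps_Si = 11.7 * 8.854e-14 = 1.035918e-12 F/cm
Step 2: W in cm = 1.26 * 1e-4 = 1.26e-04 cm
Step 3: C = 1.035918e-12 * 2.676e-05 / 1.26e-04 = 2.200093e-13 F
Step 4: C = 220.01 fF

220.01


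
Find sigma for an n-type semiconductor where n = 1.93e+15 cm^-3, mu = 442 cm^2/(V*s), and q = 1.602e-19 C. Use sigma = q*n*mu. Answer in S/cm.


Step 1: sigma = q * n * mu
Step 2: sigma = 1.602e-19 * 1.93e+15 * 442
Step 3: sigma = 1.367e-01 S/cm

1.367e-01


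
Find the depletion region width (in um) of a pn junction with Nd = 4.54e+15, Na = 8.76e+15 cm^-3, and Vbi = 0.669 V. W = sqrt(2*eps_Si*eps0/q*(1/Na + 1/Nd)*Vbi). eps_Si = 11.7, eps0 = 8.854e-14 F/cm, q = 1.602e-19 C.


Step 1: 1/Na + 1/Nd = 1/8.76e+15 + 1/4.54e+15 = 3.34420e-16
Step 2: 2*eps*eps0/q = 2*11.7*8.854e-14/1.602e-19 = 1.293281e+07
Step 3: W^2 = 1.293281e+07 * 3.34420e-16 * 0.669 = 2.89342e-09
Step 4: W = sqrt(2.89342e-09) = 5.379e-05 cm = 0.5379 um

0.5379


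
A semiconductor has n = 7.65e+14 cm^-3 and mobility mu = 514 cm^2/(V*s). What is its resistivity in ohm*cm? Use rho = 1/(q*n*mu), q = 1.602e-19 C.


Step 1: sigma = q * n * mu = 1.602e-19 * 7.65e+14 * 514 = 6.29922e-02 S/cm
Step 2: rho = 1 / sigma = 1 / 6.29922e-02 = 15.87 ohm*cm

15.87


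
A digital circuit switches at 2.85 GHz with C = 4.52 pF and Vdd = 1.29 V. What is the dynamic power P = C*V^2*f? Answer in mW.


Step 1: V^2 = 1.29^2 = 1.6641 V^2
Step 2: P = C*V^2*f = 4.52e-12 F * 1.6641 * 2.85e9 Hz
Step 3: P = 2.14369362e-02 W
Step 4: P = 21.437 mW

21.437


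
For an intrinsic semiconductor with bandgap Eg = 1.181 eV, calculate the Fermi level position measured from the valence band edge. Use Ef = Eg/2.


Step 1: For an intrinsic semiconductor, the Fermi level sits at midgap.
Step 2: Ef = Eg / 2 = 1.181 / 2 = 0.5905 eV

0.5905


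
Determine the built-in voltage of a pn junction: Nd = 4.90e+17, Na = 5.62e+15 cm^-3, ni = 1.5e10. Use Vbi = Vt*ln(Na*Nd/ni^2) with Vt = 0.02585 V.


Step 1: Compute Na*Nd/ni^2 = 5.62e+15 * 4.90e+17 / (1.5e10)^2 = 1.2239e+13
Step 2: ln(1.2239e+13) = 30.1356
Step 3: Vbi = 0.02585 * 30.1356 = 0.779 V

0.779


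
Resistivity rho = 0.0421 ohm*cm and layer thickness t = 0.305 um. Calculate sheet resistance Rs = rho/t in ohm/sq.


Step 1: Convert thickness to cm: t = 0.305 um = 3.0500e-05 cm
Step 2: Rs = rho / t = 0.0421 / 3.0500e-05
Step 3: Rs = 1380.3 ohm/sq

1380.3


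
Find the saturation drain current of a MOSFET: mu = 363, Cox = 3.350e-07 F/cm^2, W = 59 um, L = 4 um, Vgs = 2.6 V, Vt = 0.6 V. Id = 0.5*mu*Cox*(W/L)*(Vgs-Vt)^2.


Step 1: Overdrive voltage Vov = Vgs - Vt = 2.6 - 0.6 = 2.0 V
Step 2: W/L = 59/4 = 14.75
Step 3: Id = 0.5 * 363 * 3.350e-07 * 14.75 * 2.0^2
Step 4: Id = 3.59e-03 A

3.59e-03


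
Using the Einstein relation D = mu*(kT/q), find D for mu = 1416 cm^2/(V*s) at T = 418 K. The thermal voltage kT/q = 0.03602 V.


Step 1: D = mu * (kT/q)
Step 2: D = 1416 * 0.03602
Step 3: D = 51.0 cm^2/s

51.0


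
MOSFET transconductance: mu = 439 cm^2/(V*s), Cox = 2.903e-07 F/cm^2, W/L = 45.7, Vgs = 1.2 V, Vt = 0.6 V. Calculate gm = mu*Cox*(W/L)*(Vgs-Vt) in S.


Step 1: Vov = Vgs - Vt = 1.2 - 0.6 = 0.6 V
Step 2: gm = mu * Cox * (W/L) * Vov
Step 3: gm = 439 * 2.903e-07 * 45.7 * 0.6 = 3.49e-03 S

3.49e-03


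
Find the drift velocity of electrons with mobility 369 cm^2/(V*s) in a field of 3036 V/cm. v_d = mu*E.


Step 1: v_d = mu * E
Step 2: v_d = 369 * 3036 = 1120284
Step 3: v_d = 1.12e+06 cm/s

1.12e+06


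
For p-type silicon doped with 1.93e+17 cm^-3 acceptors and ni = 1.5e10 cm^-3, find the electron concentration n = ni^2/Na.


Step 1: Majority hole concentration p ≈ Na = 1.93e+17 cm^-3
Step 2: n = ni^2 / Na = (1.5e10)^2 / 1.93e+17
Step 3: n = 1.17e+03 cm^-3

1.17e+03


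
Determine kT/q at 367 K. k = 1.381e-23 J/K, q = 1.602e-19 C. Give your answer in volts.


Step 1: kT = 1.381e-23 * 367 = 5.06827e-21 J
Step 2: Vt = kT/q = 5.06827e-21 / 1.602e-19
Step 3: Vt = 0.03164 V

0.03164


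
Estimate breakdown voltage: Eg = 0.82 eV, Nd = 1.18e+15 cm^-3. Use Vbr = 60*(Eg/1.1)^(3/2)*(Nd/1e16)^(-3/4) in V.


Step 1: Eg/1.1 = 0.82/1.1 = 0.745455
Step 2: (Eg/1.1)^1.5 = 0.745455^1.5 = 0.643624
Step 3: (Nd/1e16)^(-0.75) = (0.118)^(-0.75) = 4.966935
Step 4: Vbr = 60 * 0.643624 * 4.966935 = 191.8 V

191.8


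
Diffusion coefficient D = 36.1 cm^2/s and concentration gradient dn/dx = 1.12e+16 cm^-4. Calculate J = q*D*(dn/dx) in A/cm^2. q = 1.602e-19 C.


Step 1: J = q * D * (dn/dx)
Step 2: J = 1.602e-19 * 36.1 * 1.12e+16
Step 3: J = 6.48e-02 A/cm^2

6.48e-02


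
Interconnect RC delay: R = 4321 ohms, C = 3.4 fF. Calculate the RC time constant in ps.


Step 1: tau = R * C
Step 2: tau = 4321 * 3.4 fF = 4321 * 3.4e-15 F
Step 3: tau = 1.46914e-11 s = 14.6914 ps

14.6914


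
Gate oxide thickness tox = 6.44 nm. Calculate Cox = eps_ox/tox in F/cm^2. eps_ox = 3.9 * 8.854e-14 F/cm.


Step 1: eps_ox = 3.9 * 8.854e-14 = 3.45306e-13 F/cm
Step 2: tox in cm = 6.44 nm * 1e-7 = 6.4400e-07 cm
Step 3: Cox = 3.45306e-13 / 6.4400e-07 = 5.36e-07 F/cm^2

5.36e-07


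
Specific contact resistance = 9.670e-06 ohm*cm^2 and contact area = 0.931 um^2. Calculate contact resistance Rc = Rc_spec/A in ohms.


Step 1: Convert area to cm^2: 0.931 um^2 = 9.3100e-09 cm^2
Step 2: Rc = Rc_spec / A = 9.670e-06 / 9.3100e-09
Step 3: Rc = 1.04e+03 ohms

1.04e+03


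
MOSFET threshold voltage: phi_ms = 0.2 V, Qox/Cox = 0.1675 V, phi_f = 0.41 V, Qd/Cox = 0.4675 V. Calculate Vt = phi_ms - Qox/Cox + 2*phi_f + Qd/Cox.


Step 1: Vt = phi_ms - Qox/Cox + 2*phi_f + Qd/Cox
Step 2: Vt = 0.2 - 0.1675 + 2*0.41 + 0.4675
Step 3: Vt = 0.2 - 0.1675 + 0.82 + 0.4675
Step 4: Vt = 1.32 V

1.32


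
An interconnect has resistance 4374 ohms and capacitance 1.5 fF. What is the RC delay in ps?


Step 1: tau = R * C
Step 2: tau = 4374 * 1.5 fF = 4374 * 1.5e-15 F
Step 3: tau = 6.561e-12 s = 6.561 ps

6.561


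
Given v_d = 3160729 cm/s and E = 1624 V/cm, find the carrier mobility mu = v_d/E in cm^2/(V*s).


Step 1: mu = v_d / E
Step 2: mu = 3160729 / 1624
Step 3: mu = 1946.26 cm^2/(V*s)

1946.26


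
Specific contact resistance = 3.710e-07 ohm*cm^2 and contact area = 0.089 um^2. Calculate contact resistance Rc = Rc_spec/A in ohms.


Step 1: Convert area to cm^2: 0.089 um^2 = 8.9000e-10 cm^2
Step 2: Rc = Rc_spec / A = 3.710e-07 / 8.9000e-10
Step 3: Rc = 4.17e+02 ohms

4.17e+02


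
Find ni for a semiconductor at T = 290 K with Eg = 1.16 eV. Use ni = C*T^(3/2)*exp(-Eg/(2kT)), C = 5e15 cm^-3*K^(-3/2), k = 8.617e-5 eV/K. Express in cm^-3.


Step 1: Compute kT = 8.617e-5 * 290 = 0.0249893 eV
Step 2: Exponent = -Eg/(2kT) = -1.16/(2*0.0249893) = -23.20993
Step 3: T^(3/2) = 290^1.5 = 4938.52
Step 4: ni = 5e15 * 4938.52 * exp(-23.20993) = 2.05e+09 cm^-3

2.05e+09


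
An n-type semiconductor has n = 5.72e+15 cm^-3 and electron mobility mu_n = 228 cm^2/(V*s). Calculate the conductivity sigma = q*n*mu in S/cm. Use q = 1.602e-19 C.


Step 1: sigma = q * n * mu
Step 2: sigma = 1.602e-19 * 5.72e+15 * 228
Step 3: sigma = 2.089e-01 S/cm

2.089e-01


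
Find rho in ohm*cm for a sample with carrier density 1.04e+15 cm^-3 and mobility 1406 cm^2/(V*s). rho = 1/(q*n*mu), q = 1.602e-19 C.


Step 1: sigma = q * n * mu = 1.602e-19 * 1.04e+15 * 1406 = 2.34251e-01 S/cm
Step 2: rho = 1 / sigma = 1 / 2.34251e-01 = 4.269 ohm*cm

4.269


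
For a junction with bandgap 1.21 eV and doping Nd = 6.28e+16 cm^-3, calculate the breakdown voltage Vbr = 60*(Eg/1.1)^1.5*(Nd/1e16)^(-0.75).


Step 1: Eg/1.1 = 1.21/1.1 = 1.100000
Step 2: (Eg/1.1)^1.5 = 1.100000^1.5 = 1.153690
Step 3: (Nd/1e16)^(-0.75) = (6.28)^(-0.75) = 0.252075
Step 4: Vbr = 60 * 1.153690 * 0.252075 = 17.4 V

17.4


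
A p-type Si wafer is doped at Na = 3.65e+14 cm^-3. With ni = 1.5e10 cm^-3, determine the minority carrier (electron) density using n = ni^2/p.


Step 1: Majority hole concentration p ≈ Na = 3.65e+14 cm^-3
Step 2: n = ni^2 / Na = (1.5e10)^2 / 3.65e+14
Step 3: n = 6.16e+05 cm^-3

6.16e+05


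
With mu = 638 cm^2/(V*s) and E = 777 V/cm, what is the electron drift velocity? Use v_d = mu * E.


Step 1: v_d = mu * E
Step 2: v_d = 638 * 777 = 495726
Step 3: v_d = 4.96e+05 cm/s

4.96e+05


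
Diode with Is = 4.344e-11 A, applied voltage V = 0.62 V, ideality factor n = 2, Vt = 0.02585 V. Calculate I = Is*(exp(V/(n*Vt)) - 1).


Step 1: V/(n*Vt) = 0.62/(2*0.02585) = 11.9923
Step 2: exp(11.9923) = 1.6151e+05
Step 3: I = 4.344e-11 * (1.6151e+05 - 1) = 7.02e-06 A

7.02e-06


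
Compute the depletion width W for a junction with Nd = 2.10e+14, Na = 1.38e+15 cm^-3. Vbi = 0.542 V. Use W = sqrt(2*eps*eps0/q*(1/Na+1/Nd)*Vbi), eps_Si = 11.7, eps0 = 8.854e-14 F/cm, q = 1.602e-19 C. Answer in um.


Step 1: 1/Na + 1/Nd = 1/1.38e+15 + 1/2.10e+14 = 5.48654e-15
Step 2: 2*eps*eps0/q = 2*11.7*8.854e-14/1.602e-19 = 1.293281e+07
Step 3: W^2 = 1.293281e+07 * 5.48654e-15 * 0.542 = 3.84584e-08
Step 4: W = sqrt(3.84584e-08) = 1.961e-04 cm = 1.961 um

1.961


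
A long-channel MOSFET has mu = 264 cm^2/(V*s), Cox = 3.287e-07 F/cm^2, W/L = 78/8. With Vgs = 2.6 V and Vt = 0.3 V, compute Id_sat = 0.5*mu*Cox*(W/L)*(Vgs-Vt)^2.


Step 1: Overdrive voltage Vov = Vgs - Vt = 2.6 - 0.3 = 2.3 V
Step 2: W/L = 78/8 = 9.75
Step 3: Id = 0.5 * 264 * 3.287e-07 * 9.75 * 2.3^2
Step 4: Id = 2.24e-03 A

2.24e-03


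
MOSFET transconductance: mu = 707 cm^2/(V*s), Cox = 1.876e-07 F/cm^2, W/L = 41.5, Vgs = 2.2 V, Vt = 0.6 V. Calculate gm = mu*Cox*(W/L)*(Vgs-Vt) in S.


Step 1: Vov = Vgs - Vt = 2.2 - 0.6 = 1.6 V
Step 2: gm = mu * Cox * (W/L) * Vov
Step 3: gm = 707 * 1.876e-07 * 41.5 * 1.6 = 8.81e-03 S

8.81e-03


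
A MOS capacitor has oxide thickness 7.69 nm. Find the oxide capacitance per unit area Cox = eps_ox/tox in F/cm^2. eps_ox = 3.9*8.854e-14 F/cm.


Step 1: eps_ox = 3.9 * 8.854e-14 = 3.45306e-13 F/cm
Step 2: tox in cm = 7.69 nm * 1e-7 = 7.6900e-07 cm
Step 3: Cox = 3.45306e-13 / 7.6900e-07 = 4.49e-07 F/cm^2

4.49e-07


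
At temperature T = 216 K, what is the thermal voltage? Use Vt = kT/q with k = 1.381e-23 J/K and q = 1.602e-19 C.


Step 1: kT = 1.381e-23 * 216 = 2.98296e-21 J
Step 2: Vt = kT/q = 2.98296e-21 / 1.602e-19
Step 3: Vt = 0.01862 V

0.01862


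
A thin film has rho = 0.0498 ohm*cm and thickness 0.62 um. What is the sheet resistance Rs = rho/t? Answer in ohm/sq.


Step 1: Convert thickness to cm: t = 0.62 um = 6.2000e-05 cm
Step 2: Rs = rho / t = 0.0498 / 6.2000e-05
Step 3: Rs = 803.2 ohm/sq

803.2


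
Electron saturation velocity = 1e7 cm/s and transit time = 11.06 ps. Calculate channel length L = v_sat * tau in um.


Step 1: tau in seconds = 11.06 ps * 1e-12 = 1.1060e-11 s
Step 2: L = v_sat * tau = 1e7 * 1.1060e-11 = 1.1060e-04 cm
Step 3: L in um = 1.1060e-04 * 1e4 = 1.106 um

1.106


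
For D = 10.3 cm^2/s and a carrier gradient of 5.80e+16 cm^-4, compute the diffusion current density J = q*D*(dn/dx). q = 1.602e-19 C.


Step 1: J = q * D * (dn/dx)
Step 2: J = 1.602e-19 * 10.3 * 5.80e+16
Step 3: J = 9.57e-02 A/cm^2

9.57e-02


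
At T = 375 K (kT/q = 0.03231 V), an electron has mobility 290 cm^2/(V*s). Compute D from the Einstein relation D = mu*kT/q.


Step 1: D = mu * (kT/q)
Step 2: D = 290 * 0.03231
Step 3: D = 9.37 cm^2/s

9.37


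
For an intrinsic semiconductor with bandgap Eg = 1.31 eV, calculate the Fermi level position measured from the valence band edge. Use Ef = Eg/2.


Step 1: For an intrinsic semiconductor, the Fermi level sits at midgap.
Step 2: Ef = Eg / 2 = 1.31 / 2 = 0.655 eV

0.655


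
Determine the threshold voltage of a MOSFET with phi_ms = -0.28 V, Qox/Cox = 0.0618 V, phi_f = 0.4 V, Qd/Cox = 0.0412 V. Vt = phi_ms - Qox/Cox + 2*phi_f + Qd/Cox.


Step 1: Vt = phi_ms - Qox/Cox + 2*phi_f + Qd/Cox
Step 2: Vt = -0.28 - 0.0618 + 2*0.4 + 0.0412
Step 3: Vt = -0.28 - 0.0618 + 0.8 + 0.0412
Step 4: Vt = 0.4994 V

0.4994


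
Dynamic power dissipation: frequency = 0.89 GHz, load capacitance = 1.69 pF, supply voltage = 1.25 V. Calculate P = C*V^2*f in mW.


Step 1: V^2 = 1.25^2 = 1.5625 V^2
Step 2: P = C*V^2*f = 1.69e-12 F * 1.5625 * 0.89e9 Hz
Step 3: P = 2.35015625e-03 W
Step 4: P = 2.35 mW

2.35


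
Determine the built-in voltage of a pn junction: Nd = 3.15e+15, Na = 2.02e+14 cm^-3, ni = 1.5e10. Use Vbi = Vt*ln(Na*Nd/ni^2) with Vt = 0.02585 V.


Step 1: Compute Na*Nd/ni^2 = 2.02e+14 * 3.15e+15 / (1.5e10)^2 = 2.8280e+09
Step 2: ln(2.8280e+09) = 21.7628
Step 3: Vbi = 0.02585 * 21.7628 = 0.563 V

0.563


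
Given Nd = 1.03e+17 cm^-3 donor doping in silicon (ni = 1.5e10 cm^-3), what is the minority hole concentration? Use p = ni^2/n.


Step 1: Since Nd >> ni, n ≈ Nd = 1.03e+17 cm^-3
Step 2: p = ni^2 / n = (1.5e10)^2 / 1.03e+17
Step 3: p = 2.25e20 / 1.03e+17 = 2.18e+03 cm^-3

2.18e+03


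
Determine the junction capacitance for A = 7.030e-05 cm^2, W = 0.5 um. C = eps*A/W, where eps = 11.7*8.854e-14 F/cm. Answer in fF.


Step 1: eps_Si = 11.7 * 8.854e-14 = 1.035918e-12 F/cm
Step 2: W in cm = 0.5 * 1e-4 = 5.00e-05 cm
Step 3: C = 1.035918e-12 * 7.030e-05 / 5.00e-05 = 1.456501e-12 F
Step 4: C = 1456.5 fF

1456.5


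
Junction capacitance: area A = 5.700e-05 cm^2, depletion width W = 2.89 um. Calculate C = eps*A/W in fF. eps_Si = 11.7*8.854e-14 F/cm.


Step 1: eps_Si = 11.7 * 8.854e-14 = 1.035918e-12 F/cm
Step 2: W in cm = 2.89 * 1e-4 = 2.89e-04 cm
Step 3: C = 1.035918e-12 * 5.700e-05 / 2.89e-04 = 2.043160e-13 F
Step 4: C = 204.32 fF

204.32


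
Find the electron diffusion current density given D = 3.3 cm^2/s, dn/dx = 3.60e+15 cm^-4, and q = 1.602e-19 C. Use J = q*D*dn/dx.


Step 1: J = q * D * (dn/dx)
Step 2: J = 1.602e-19 * 3.3 * 3.60e+15
Step 3: J = 1.90e-03 A/cm^2

1.90e-03


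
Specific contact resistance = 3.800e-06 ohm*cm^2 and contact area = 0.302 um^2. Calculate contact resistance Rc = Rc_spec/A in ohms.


Step 1: Convert area to cm^2: 0.302 um^2 = 3.0200e-09 cm^2
Step 2: Rc = Rc_spec / A = 3.800e-06 / 3.0200e-09
Step 3: Rc = 1.26e+03 ohms

1.26e+03


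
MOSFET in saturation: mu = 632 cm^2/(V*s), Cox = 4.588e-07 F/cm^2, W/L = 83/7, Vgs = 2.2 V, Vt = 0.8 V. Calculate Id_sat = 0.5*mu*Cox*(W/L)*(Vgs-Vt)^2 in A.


Step 1: Overdrive voltage Vov = Vgs - Vt = 2.2 - 0.8 = 1.4 V
Step 2: W/L = 83/7 = 11.8571
Step 3: Id = 0.5 * 632 * 4.588e-07 * 11.8571 * 1.4^2
Step 4: Id = 3.37e-03 A

3.37e-03


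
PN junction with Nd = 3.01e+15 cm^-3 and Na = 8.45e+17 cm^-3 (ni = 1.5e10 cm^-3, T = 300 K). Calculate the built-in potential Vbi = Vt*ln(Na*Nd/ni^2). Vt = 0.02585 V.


Step 1: Compute Na*Nd/ni^2 = 8.45e+17 * 3.01e+15 / (1.5e10)^2 = 1.1304e+13
Step 2: ln(1.1304e+13) = 30.0562
Step 3: Vbi = 0.02585 * 30.0562 = 0.777 V

0.777


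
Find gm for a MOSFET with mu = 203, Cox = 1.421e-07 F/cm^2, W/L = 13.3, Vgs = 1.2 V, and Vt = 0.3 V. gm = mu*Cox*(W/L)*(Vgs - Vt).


Step 1: Vov = Vgs - Vt = 1.2 - 0.3 = 0.9 V
Step 2: gm = mu * Cox * (W/L) * Vov
Step 3: gm = 203 * 1.421e-07 * 13.3 * 0.9 = 3.45e-04 S

3.45e-04


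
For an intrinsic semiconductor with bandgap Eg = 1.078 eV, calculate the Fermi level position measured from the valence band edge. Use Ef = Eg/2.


Step 1: For an intrinsic semiconductor, the Fermi level sits at midgap.
Step 2: Ef = Eg / 2 = 1.078 / 2 = 0.539 eV

0.539


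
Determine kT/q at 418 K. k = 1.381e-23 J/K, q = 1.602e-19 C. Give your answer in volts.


Step 1: kT = 1.381e-23 * 418 = 5.77258e-21 J
Step 2: Vt = kT/q = 5.77258e-21 / 1.602e-19
Step 3: Vt = 0.03603 V

0.03603


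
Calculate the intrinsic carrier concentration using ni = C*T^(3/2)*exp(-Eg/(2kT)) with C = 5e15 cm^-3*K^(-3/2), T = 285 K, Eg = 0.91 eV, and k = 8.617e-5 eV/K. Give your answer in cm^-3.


Step 1: Compute kT = 8.617e-5 * 285 = 0.02455845 eV
Step 2: Exponent = -Eg/(2kT) = -0.91/(2*0.02455845) = -18.52723
Step 3: T^(3/2) = 285^1.5 = 4811.35
Step 4: ni = 5e15 * 4811.35 * exp(-18.52723) = 2.16e+11 cm^-3

2.16e+11


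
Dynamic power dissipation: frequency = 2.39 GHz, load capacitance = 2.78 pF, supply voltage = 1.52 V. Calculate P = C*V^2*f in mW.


Step 1: V^2 = 1.52^2 = 2.3104 V^2
Step 2: P = C*V^2*f = 2.78e-12 F * 2.3104 * 2.39e9 Hz
Step 3: P = 1.535075968e-02 W
Step 4: P = 15.351 mW

15.351


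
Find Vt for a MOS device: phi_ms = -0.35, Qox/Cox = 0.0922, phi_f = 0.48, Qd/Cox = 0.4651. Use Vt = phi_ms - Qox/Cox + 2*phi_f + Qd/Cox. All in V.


Step 1: Vt = phi_ms - Qox/Cox + 2*phi_f + Qd/Cox
Step 2: Vt = -0.35 - 0.0922 + 2*0.48 + 0.4651
Step 3: Vt = -0.35 - 0.0922 + 0.96 + 0.4651
Step 4: Vt = 0.9829 V

0.9829


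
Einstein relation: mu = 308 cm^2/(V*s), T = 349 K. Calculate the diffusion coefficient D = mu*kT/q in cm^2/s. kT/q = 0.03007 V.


Step 1: D = mu * (kT/q)
Step 2: D = 308 * 0.03007
Step 3: D = 9.26 cm^2/s

9.26


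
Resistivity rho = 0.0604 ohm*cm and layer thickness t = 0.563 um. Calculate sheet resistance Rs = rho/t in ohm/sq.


Step 1: Convert thickness to cm: t = 0.563 um = 5.6300e-05 cm
Step 2: Rs = rho / t = 0.0604 / 5.6300e-05
Step 3: Rs = 1072.8 ohm/sq

1072.8


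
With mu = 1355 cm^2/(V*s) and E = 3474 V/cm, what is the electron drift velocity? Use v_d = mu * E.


Step 1: v_d = mu * E
Step 2: v_d = 1355 * 3474 = 4707270
Step 3: v_d = 4.71e+06 cm/s

4.71e+06


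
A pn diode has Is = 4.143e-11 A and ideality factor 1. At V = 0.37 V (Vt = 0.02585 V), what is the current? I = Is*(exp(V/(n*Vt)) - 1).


Step 1: V/(n*Vt) = 0.37/(1*0.02585) = 14.3133
Step 2: exp(14.3133) = 1.6451e+06
Step 3: I = 4.143e-11 * (1.6451e+06 - 1) = 6.82e-05 A

6.82e-05


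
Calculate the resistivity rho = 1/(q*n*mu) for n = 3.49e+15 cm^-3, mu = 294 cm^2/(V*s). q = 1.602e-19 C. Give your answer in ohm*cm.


Step 1: sigma = q * n * mu = 1.602e-19 * 3.49e+15 * 294 = 1.64375e-01 S/cm
Step 2: rho = 1 / sigma = 1 / 1.64375e-01 = 6.084 ohm*cm

6.084


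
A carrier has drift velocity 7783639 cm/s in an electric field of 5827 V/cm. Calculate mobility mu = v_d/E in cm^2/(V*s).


Step 1: mu = v_d / E
Step 2: mu = 7783639 / 5827
Step 3: mu = 1335.79 cm^2/(V*s)

1335.79


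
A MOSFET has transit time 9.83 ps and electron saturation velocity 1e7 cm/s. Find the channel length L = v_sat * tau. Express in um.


Step 1: tau in seconds = 9.83 ps * 1e-12 = 9.8300e-12 s
Step 2: L = v_sat * tau = 1e7 * 9.8300e-12 = 9.8300e-05 cm
Step 3: L in um = 9.8300e-05 * 1e4 = 0.983 um

0.983


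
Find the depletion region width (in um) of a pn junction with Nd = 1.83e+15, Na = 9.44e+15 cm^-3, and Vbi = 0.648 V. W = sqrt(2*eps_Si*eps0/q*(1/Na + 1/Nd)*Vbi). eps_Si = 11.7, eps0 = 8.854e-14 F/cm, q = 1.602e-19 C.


Step 1: 1/Na + 1/Nd = 1/9.44e+15 + 1/1.83e+15 = 6.52380e-16
Step 2: 2*eps*eps0/q = 2*11.7*8.854e-14/1.602e-19 = 1.293281e+07
Step 3: W^2 = 1.293281e+07 * 6.52380e-16 * 0.648 = 5.46725e-09
Step 4: W = sqrt(5.46725e-09) = 7.394e-05 cm = 0.7394 um

0.7394


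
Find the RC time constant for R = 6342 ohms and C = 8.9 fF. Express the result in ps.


Step 1: tau = R * C
Step 2: tau = 6342 * 8.9 fF = 6342 * 8.9e-15 F
Step 3: tau = 5.64438e-11 s = 56.4438 ps

56.4438


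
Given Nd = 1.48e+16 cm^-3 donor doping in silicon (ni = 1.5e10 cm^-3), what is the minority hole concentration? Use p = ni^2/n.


Step 1: Since Nd >> ni, n ≈ Nd = 1.48e+16 cm^-3
Step 2: p = ni^2 / n = (1.5e10)^2 / 1.48e+16
Step 3: p = 2.25e20 / 1.48e+16 = 1.52e+04 cm^-3

1.52e+04


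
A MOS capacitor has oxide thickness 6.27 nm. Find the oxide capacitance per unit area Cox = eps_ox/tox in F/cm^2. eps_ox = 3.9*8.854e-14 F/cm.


Step 1: eps_ox = 3.9 * 8.854e-14 = 3.45306e-13 F/cm
Step 2: tox in cm = 6.27 nm * 1e-7 = 6.2700e-07 cm
Step 3: Cox = 3.45306e-13 / 6.2700e-07 = 5.51e-07 F/cm^2

5.51e-07
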